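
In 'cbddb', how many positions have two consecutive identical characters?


Looking for consecutive identical characters in 'cbddb':
  pos 0-1: 'c' vs 'b' -> different
  pos 1-2: 'b' vs 'd' -> different
  pos 2-3: 'd' vs 'd' -> MATCH ('dd')
  pos 3-4: 'd' vs 'b' -> different
Consecutive identical pairs: ['dd']
Count: 1

1


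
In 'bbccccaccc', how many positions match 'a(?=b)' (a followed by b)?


Lookahead 'a(?=b)' matches 'a' only when followed by 'b'.
String: 'bbccccaccc'
Checking each position where char is 'a':
  pos 6: 'a' -> no (next='c')
Matching positions: []
Count: 0

0


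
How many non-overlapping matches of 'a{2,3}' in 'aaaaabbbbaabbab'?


Pattern 'a{2,3}' matches between 2 and 3 consecutive a's (greedy).
String: 'aaaaabbbbaabbab'
Finding runs of a's and applying greedy matching:
  Run at pos 0: 'aaaaa' (length 5)
  Run at pos 9: 'aa' (length 2)
  Run at pos 13: 'a' (length 1)
Matches: ['aaa', 'aa', 'aa']
Count: 3

3


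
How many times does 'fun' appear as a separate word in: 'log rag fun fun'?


Scanning each word for exact match 'fun':
  Word 1: 'log' -> no
  Word 2: 'rag' -> no
  Word 3: 'fun' -> MATCH
  Word 4: 'fun' -> MATCH
Total matches: 2

2


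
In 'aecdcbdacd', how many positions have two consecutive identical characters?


Looking for consecutive identical characters in 'aecdcbdacd':
  pos 0-1: 'a' vs 'e' -> different
  pos 1-2: 'e' vs 'c' -> different
  pos 2-3: 'c' vs 'd' -> different
  pos 3-4: 'd' vs 'c' -> different
  pos 4-5: 'c' vs 'b' -> different
  pos 5-6: 'b' vs 'd' -> different
  pos 6-7: 'd' vs 'a' -> different
  pos 7-8: 'a' vs 'c' -> different
  pos 8-9: 'c' vs 'd' -> different
Consecutive identical pairs: []
Count: 0

0


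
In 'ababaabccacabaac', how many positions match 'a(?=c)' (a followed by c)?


Lookahead 'a(?=c)' matches 'a' only when followed by 'c'.
String: 'ababaabccacabaac'
Checking each position where char is 'a':
  pos 0: 'a' -> no (next='b')
  pos 2: 'a' -> no (next='b')
  pos 4: 'a' -> no (next='a')
  pos 5: 'a' -> no (next='b')
  pos 9: 'a' -> MATCH (next='c')
  pos 11: 'a' -> no (next='b')
  pos 13: 'a' -> no (next='a')
  pos 14: 'a' -> MATCH (next='c')
Matching positions: [9, 14]
Count: 2

2


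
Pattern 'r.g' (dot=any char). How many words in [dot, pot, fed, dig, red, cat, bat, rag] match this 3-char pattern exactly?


Pattern 'r.g' means: starts with 'r', any single char, ends with 'g'.
Checking each word (must be exactly 3 chars):
  'dot' (len=3): no
  'pot' (len=3): no
  'fed' (len=3): no
  'dig' (len=3): no
  'red' (len=3): no
  'cat' (len=3): no
  'bat' (len=3): no
  'rag' (len=3): MATCH
Matching words: ['rag']
Total: 1

1


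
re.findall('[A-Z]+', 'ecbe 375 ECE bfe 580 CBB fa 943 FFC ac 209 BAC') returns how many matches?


Pattern '[A-Z]+' finds one or more uppercase letters.
Text: 'ecbe 375 ECE bfe 580 CBB fa 943 FFC ac 209 BAC'
Scanning for matches:
  Match 1: 'ECE'
  Match 2: 'CBB'
  Match 3: 'FFC'
  Match 4: 'BAC'
Total matches: 4

4


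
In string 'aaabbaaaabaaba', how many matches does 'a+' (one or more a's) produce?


Pattern 'a+' matches one or more consecutive a's.
String: 'aaabbaaaabaaba'
Scanning for runs of a:
  Match 1: 'aaa' (length 3)
  Match 2: 'aaaa' (length 4)
  Match 3: 'aa' (length 2)
  Match 4: 'a' (length 1)
Total matches: 4

4


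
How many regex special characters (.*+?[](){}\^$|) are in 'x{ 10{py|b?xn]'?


Regex special characters are: . * + ? [ ] ( ) { } \ ^ $ |
Scanning 'x{ 10{py|b?xn]':
  pos 1: '{' -> SPECIAL
  pos 5: '{' -> SPECIAL
  pos 8: '|' -> SPECIAL
  pos 10: '?' -> SPECIAL
  pos 13: ']' -> SPECIAL
Special chars found: ['{', '{', '|', '?', ']']
Total: 5

5


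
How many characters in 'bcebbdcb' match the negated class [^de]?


Negated class [^de] matches any char NOT in {d, e}
Scanning 'bcebbdcb':
  pos 0: 'b' -> MATCH
  pos 1: 'c' -> MATCH
  pos 2: 'e' -> no (excluded)
  pos 3: 'b' -> MATCH
  pos 4: 'b' -> MATCH
  pos 5: 'd' -> no (excluded)
  pos 6: 'c' -> MATCH
  pos 7: 'b' -> MATCH
Total matches: 6

6


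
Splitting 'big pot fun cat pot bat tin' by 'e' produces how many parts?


Splitting by 'e' breaks the string at each occurrence of the separator.
Text: 'big pot fun cat pot bat tin'
Parts after split:
  Part 1: 'big pot fun cat pot bat tin'
Total parts: 1

1


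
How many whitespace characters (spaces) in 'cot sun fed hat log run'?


\s matches whitespace characters (spaces, tabs, etc.).
Text: 'cot sun fed hat log run'
This text has 6 words separated by spaces.
Number of spaces = number of words - 1 = 6 - 1 = 5

5


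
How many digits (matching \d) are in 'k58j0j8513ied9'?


\d matches any digit 0-9.
Scanning 'k58j0j8513ied9':
  pos 1: '5' -> DIGIT
  pos 2: '8' -> DIGIT
  pos 4: '0' -> DIGIT
  pos 6: '8' -> DIGIT
  pos 7: '5' -> DIGIT
  pos 8: '1' -> DIGIT
  pos 9: '3' -> DIGIT
  pos 13: '9' -> DIGIT
Digits found: ['5', '8', '0', '8', '5', '1', '3', '9']
Total: 8

8


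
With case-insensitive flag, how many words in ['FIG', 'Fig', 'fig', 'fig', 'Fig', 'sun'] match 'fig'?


Case-insensitive matching: compare each word's lowercase form to 'fig'.
  'FIG' -> lower='fig' -> MATCH
  'Fig' -> lower='fig' -> MATCH
  'fig' -> lower='fig' -> MATCH
  'fig' -> lower='fig' -> MATCH
  'Fig' -> lower='fig' -> MATCH
  'sun' -> lower='sun' -> no
Matches: ['FIG', 'Fig', 'fig', 'fig', 'Fig']
Count: 5

5


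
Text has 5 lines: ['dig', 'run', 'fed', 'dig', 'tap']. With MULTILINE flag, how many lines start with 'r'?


With MULTILINE flag, ^ matches the start of each line.
Lines: ['dig', 'run', 'fed', 'dig', 'tap']
Checking which lines start with 'r':
  Line 1: 'dig' -> no
  Line 2: 'run' -> MATCH
  Line 3: 'fed' -> no
  Line 4: 'dig' -> no
  Line 5: 'tap' -> no
Matching lines: ['run']
Count: 1

1


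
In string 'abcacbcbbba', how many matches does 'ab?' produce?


Pattern 'ab?' matches 'a' optionally followed by 'b'.
String: 'abcacbcbbba'
Scanning left to right for 'a' then checking next char:
  Match 1: 'ab' (a followed by b)
  Match 2: 'a' (a not followed by b)
  Match 3: 'a' (a not followed by b)
Total matches: 3

3


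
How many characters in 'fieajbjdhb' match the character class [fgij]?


Character class [fgij] matches any of: {f, g, i, j}
Scanning string 'fieajbjdhb' character by character:
  pos 0: 'f' -> MATCH
  pos 1: 'i' -> MATCH
  pos 2: 'e' -> no
  pos 3: 'a' -> no
  pos 4: 'j' -> MATCH
  pos 5: 'b' -> no
  pos 6: 'j' -> MATCH
  pos 7: 'd' -> no
  pos 8: 'h' -> no
  pos 9: 'b' -> no
Total matches: 4

4


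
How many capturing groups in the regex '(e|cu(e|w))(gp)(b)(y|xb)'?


To count capturing groups, count each '(' that starts a group.
Pattern: '(e|cu(e|w))(gp)(b)(y|xb)'
Walking through the pattern:
  Position 0: '(' -> group #1
  Position 5: '(' -> group #2
  Position 11: '(' -> group #3
  Position 15: '(' -> group #4
  Position 18: '(' -> group #5
Total capturing groups: 5

5


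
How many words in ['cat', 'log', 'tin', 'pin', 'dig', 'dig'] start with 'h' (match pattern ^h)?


Pattern ^h anchors to start of word. Check which words begin with 'h':
  'cat' -> no
  'log' -> no
  'tin' -> no
  'pin' -> no
  'dig' -> no
  'dig' -> no
Matching words: []
Count: 0

0


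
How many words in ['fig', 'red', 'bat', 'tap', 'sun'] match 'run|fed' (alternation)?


Alternation 'run|fed' matches either 'run' or 'fed'.
Checking each word:
  'fig' -> no
  'red' -> no
  'bat' -> no
  'tap' -> no
  'sun' -> no
Matches: []
Count: 0

0


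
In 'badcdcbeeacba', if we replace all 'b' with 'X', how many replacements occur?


re.sub('b', 'X', text) replaces every occurrence of 'b' with 'X'.
Text: 'badcdcbeeacba'
Scanning for 'b':
  pos 0: 'b' -> replacement #1
  pos 6: 'b' -> replacement #2
  pos 11: 'b' -> replacement #3
Total replacements: 3

3


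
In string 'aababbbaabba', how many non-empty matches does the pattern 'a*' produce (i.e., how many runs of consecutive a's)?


Pattern 'a*' matches zero or more a's. We want non-empty runs of consecutive a's.
String: 'aababbbaabba'
Walking through the string to find runs of a's:
  Run 1: positions 0-1 -> 'aa'
  Run 2: positions 3-3 -> 'a'
  Run 3: positions 7-8 -> 'aa'
  Run 4: positions 11-11 -> 'a'
Non-empty runs found: ['aa', 'a', 'aa', 'a']
Count: 4

4


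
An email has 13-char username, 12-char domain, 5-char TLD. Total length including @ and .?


An email address has format: username@domain.tld
Username length: 13
'@' character: 1
Domain length: 12
'.' character: 1
TLD length: 5
Total = 13 + 1 + 12 + 1 + 5 = 32

32


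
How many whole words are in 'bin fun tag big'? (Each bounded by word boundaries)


Word boundaries (\b) mark the start/end of each word.
Text: 'bin fun tag big'
Splitting by whitespace:
  Word 1: 'bin'
  Word 2: 'fun'
  Word 3: 'tag'
  Word 4: 'big'
Total whole words: 4

4


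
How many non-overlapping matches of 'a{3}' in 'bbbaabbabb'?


Pattern 'a{3}' matches exactly 3 consecutive a's (greedy, non-overlapping).
String: 'bbbaabbabb'
Scanning for runs of a's:
  Run at pos 3: 'aa' (length 2) -> 0 match(es)
  Run at pos 7: 'a' (length 1) -> 0 match(es)
Matches found: []
Total: 0

0


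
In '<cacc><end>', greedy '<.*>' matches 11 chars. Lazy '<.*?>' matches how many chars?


Greedy '<.*>' tries to match as MUCH as possible.
Lazy '<.*?>' tries to match as LITTLE as possible.

String: '<cacc><end>'
Greedy '<.*>' starts at first '<' and extends to the LAST '>': '<cacc><end>' (11 chars)
Lazy '<.*?>' starts at first '<' and stops at the FIRST '>': '<cacc>' (6 chars)

6


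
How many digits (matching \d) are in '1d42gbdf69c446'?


\d matches any digit 0-9.
Scanning '1d42gbdf69c446':
  pos 0: '1' -> DIGIT
  pos 2: '4' -> DIGIT
  pos 3: '2' -> DIGIT
  pos 8: '6' -> DIGIT
  pos 9: '9' -> DIGIT
  pos 11: '4' -> DIGIT
  pos 12: '4' -> DIGIT
  pos 13: '6' -> DIGIT
Digits found: ['1', '4', '2', '6', '9', '4', '4', '6']
Total: 8

8


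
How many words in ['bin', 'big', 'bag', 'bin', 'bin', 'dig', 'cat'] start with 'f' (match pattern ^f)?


Pattern ^f anchors to start of word. Check which words begin with 'f':
  'bin' -> no
  'big' -> no
  'bag' -> no
  'bin' -> no
  'bin' -> no
  'dig' -> no
  'cat' -> no
Matching words: []
Count: 0

0


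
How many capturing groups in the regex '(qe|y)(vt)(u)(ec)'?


To count capturing groups, count each '(' that starts a group.
Pattern: '(qe|y)(vt)(u)(ec)'
Walking through the pattern:
  Position 0: '(' -> group #1
  Position 6: '(' -> group #2
  Position 10: '(' -> group #3
  Position 13: '(' -> group #4
Total capturing groups: 4

4


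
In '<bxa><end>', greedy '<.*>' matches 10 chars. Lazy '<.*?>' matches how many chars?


Greedy '<.*>' tries to match as MUCH as possible.
Lazy '<.*?>' tries to match as LITTLE as possible.

String: '<bxa><end>'
Greedy '<.*>' starts at first '<' and extends to the LAST '>': '<bxa><end>' (10 chars)
Lazy '<.*?>' starts at first '<' and stops at the FIRST '>': '<bxa>' (5 chars)

5


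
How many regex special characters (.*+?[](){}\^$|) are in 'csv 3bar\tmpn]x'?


Regex special characters are: . * + ? [ ] ( ) { } \ ^ $ |
Scanning 'csv 3bar\tmpn]x':
  pos 8: '\' -> SPECIAL
  pos 13: ']' -> SPECIAL
Special chars found: ['\\', ']']
Total: 2

2


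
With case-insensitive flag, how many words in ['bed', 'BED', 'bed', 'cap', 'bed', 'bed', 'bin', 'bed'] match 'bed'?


Case-insensitive matching: compare each word's lowercase form to 'bed'.
  'bed' -> lower='bed' -> MATCH
  'BED' -> lower='bed' -> MATCH
  'bed' -> lower='bed' -> MATCH
  'cap' -> lower='cap' -> no
  'bed' -> lower='bed' -> MATCH
  'bed' -> lower='bed' -> MATCH
  'bin' -> lower='bin' -> no
  'bed' -> lower='bed' -> MATCH
Matches: ['bed', 'BED', 'bed', 'bed', 'bed', 'bed']
Count: 6

6


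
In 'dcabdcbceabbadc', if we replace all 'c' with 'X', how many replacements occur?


re.sub('c', 'X', text) replaces every occurrence of 'c' with 'X'.
Text: 'dcabdcbceabbadc'
Scanning for 'c':
  pos 1: 'c' -> replacement #1
  pos 5: 'c' -> replacement #2
  pos 7: 'c' -> replacement #3
  pos 14: 'c' -> replacement #4
Total replacements: 4

4


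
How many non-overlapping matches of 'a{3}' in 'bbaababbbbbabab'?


Pattern 'a{3}' matches exactly 3 consecutive a's (greedy, non-overlapping).
String: 'bbaababbbbbabab'
Scanning for runs of a's:
  Run at pos 2: 'aa' (length 2) -> 0 match(es)
  Run at pos 5: 'a' (length 1) -> 0 match(es)
  Run at pos 11: 'a' (length 1) -> 0 match(es)
  Run at pos 13: 'a' (length 1) -> 0 match(es)
Matches found: []
Total: 0

0


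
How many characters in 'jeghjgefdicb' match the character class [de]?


Character class [de] matches any of: {d, e}
Scanning string 'jeghjgefdicb' character by character:
  pos 0: 'j' -> no
  pos 1: 'e' -> MATCH
  pos 2: 'g' -> no
  pos 3: 'h' -> no
  pos 4: 'j' -> no
  pos 5: 'g' -> no
  pos 6: 'e' -> MATCH
  pos 7: 'f' -> no
  pos 8: 'd' -> MATCH
  pos 9: 'i' -> no
  pos 10: 'c' -> no
  pos 11: 'b' -> no
Total matches: 3

3


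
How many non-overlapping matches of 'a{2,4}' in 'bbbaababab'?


Pattern 'a{2,4}' matches between 2 and 4 consecutive a's (greedy).
String: 'bbbaababab'
Finding runs of a's and applying greedy matching:
  Run at pos 3: 'aa' (length 2)
  Run at pos 6: 'a' (length 1)
  Run at pos 8: 'a' (length 1)
Matches: ['aa']
Count: 1

1


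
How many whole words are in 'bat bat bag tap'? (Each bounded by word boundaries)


Word boundaries (\b) mark the start/end of each word.
Text: 'bat bat bag tap'
Splitting by whitespace:
  Word 1: 'bat'
  Word 2: 'bat'
  Word 3: 'bag'
  Word 4: 'tap'
Total whole words: 4

4


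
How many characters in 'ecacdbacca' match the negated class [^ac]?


Negated class [^ac] matches any char NOT in {a, c}
Scanning 'ecacdbacca':
  pos 0: 'e' -> MATCH
  pos 1: 'c' -> no (excluded)
  pos 2: 'a' -> no (excluded)
  pos 3: 'c' -> no (excluded)
  pos 4: 'd' -> MATCH
  pos 5: 'b' -> MATCH
  pos 6: 'a' -> no (excluded)
  pos 7: 'c' -> no (excluded)
  pos 8: 'c' -> no (excluded)
  pos 9: 'a' -> no (excluded)
Total matches: 3

3


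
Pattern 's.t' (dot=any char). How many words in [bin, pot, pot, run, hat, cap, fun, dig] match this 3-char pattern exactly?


Pattern 's.t' means: starts with 's', any single char, ends with 't'.
Checking each word (must be exactly 3 chars):
  'bin' (len=3): no
  'pot' (len=3): no
  'pot' (len=3): no
  'run' (len=3): no
  'hat' (len=3): no
  'cap' (len=3): no
  'fun' (len=3): no
  'dig' (len=3): no
Matching words: []
Total: 0

0


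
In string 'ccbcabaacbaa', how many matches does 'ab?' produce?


Pattern 'ab?' matches 'a' optionally followed by 'b'.
String: 'ccbcabaacbaa'
Scanning left to right for 'a' then checking next char:
  Match 1: 'ab' (a followed by b)
  Match 2: 'a' (a not followed by b)
  Match 3: 'a' (a not followed by b)
  Match 4: 'a' (a not followed by b)
  Match 5: 'a' (a not followed by b)
Total matches: 5

5


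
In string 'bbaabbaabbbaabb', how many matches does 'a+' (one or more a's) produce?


Pattern 'a+' matches one or more consecutive a's.
String: 'bbaabbaabbbaabb'
Scanning for runs of a:
  Match 1: 'aa' (length 2)
  Match 2: 'aa' (length 2)
  Match 3: 'aa' (length 2)
Total matches: 3

3


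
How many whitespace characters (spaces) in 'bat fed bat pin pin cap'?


\s matches whitespace characters (spaces, tabs, etc.).
Text: 'bat fed bat pin pin cap'
This text has 6 words separated by spaces.
Number of spaces = number of words - 1 = 6 - 1 = 5

5


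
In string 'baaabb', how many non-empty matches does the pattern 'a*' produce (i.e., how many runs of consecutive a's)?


Pattern 'a*' matches zero or more a's. We want non-empty runs of consecutive a's.
String: 'baaabb'
Walking through the string to find runs of a's:
  Run 1: positions 1-3 -> 'aaa'
Non-empty runs found: ['aaa']
Count: 1

1


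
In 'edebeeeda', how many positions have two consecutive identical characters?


Looking for consecutive identical characters in 'edebeeeda':
  pos 0-1: 'e' vs 'd' -> different
  pos 1-2: 'd' vs 'e' -> different
  pos 2-3: 'e' vs 'b' -> different
  pos 3-4: 'b' vs 'e' -> different
  pos 4-5: 'e' vs 'e' -> MATCH ('ee')
  pos 5-6: 'e' vs 'e' -> MATCH ('ee')
  pos 6-7: 'e' vs 'd' -> different
  pos 7-8: 'd' vs 'a' -> different
Consecutive identical pairs: ['ee', 'ee']
Count: 2

2


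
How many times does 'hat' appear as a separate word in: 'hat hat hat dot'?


Scanning each word for exact match 'hat':
  Word 1: 'hat' -> MATCH
  Word 2: 'hat' -> MATCH
  Word 3: 'hat' -> MATCH
  Word 4: 'dot' -> no
Total matches: 3

3


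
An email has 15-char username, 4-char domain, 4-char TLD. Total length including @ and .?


An email address has format: username@domain.tld
Username length: 15
'@' character: 1
Domain length: 4
'.' character: 1
TLD length: 4
Total = 15 + 1 + 4 + 1 + 4 = 25

25


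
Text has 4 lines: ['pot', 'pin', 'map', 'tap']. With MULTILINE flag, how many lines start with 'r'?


With MULTILINE flag, ^ matches the start of each line.
Lines: ['pot', 'pin', 'map', 'tap']
Checking which lines start with 'r':
  Line 1: 'pot' -> no
  Line 2: 'pin' -> no
  Line 3: 'map' -> no
  Line 4: 'tap' -> no
Matching lines: []
Count: 0

0


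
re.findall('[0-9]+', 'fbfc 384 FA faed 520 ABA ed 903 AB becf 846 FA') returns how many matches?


Pattern '[0-9]+' finds one or more digits.
Text: 'fbfc 384 FA faed 520 ABA ed 903 AB becf 846 FA'
Scanning for matches:
  Match 1: '384'
  Match 2: '520'
  Match 3: '903'
  Match 4: '846'
Total matches: 4

4


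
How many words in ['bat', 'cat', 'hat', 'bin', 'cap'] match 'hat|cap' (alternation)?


Alternation 'hat|cap' matches either 'hat' or 'cap'.
Checking each word:
  'bat' -> no
  'cat' -> no
  'hat' -> MATCH
  'bin' -> no
  'cap' -> MATCH
Matches: ['hat', 'cap']
Count: 2

2


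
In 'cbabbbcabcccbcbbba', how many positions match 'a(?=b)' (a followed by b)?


Lookahead 'a(?=b)' matches 'a' only when followed by 'b'.
String: 'cbabbbcabcccbcbbba'
Checking each position where char is 'a':
  pos 2: 'a' -> MATCH (next='b')
  pos 7: 'a' -> MATCH (next='b')
Matching positions: [2, 7]
Count: 2

2


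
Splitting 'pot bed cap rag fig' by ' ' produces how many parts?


Splitting by ' ' breaks the string at each occurrence of the separator.
Text: 'pot bed cap rag fig'
Parts after split:
  Part 1: 'pot'
  Part 2: 'bed'
  Part 3: 'cap'
  Part 4: 'rag'
  Part 5: 'fig'
Total parts: 5

5


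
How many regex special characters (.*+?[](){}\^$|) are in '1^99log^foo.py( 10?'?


Regex special characters are: . * + ? [ ] ( ) { } \ ^ $ |
Scanning '1^99log^foo.py( 10?':
  pos 1: '^' -> SPECIAL
  pos 7: '^' -> SPECIAL
  pos 11: '.' -> SPECIAL
  pos 14: '(' -> SPECIAL
  pos 18: '?' -> SPECIAL
Special chars found: ['^', '^', '.', '(', '?']
Total: 5

5


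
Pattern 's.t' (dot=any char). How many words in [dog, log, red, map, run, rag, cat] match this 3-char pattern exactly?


Pattern 's.t' means: starts with 's', any single char, ends with 't'.
Checking each word (must be exactly 3 chars):
  'dog' (len=3): no
  'log' (len=3): no
  'red' (len=3): no
  'map' (len=3): no
  'run' (len=3): no
  'rag' (len=3): no
  'cat' (len=3): no
Matching words: []
Total: 0

0


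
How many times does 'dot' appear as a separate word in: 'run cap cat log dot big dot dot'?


Scanning each word for exact match 'dot':
  Word 1: 'run' -> no
  Word 2: 'cap' -> no
  Word 3: 'cat' -> no
  Word 4: 'log' -> no
  Word 5: 'dot' -> MATCH
  Word 6: 'big' -> no
  Word 7: 'dot' -> MATCH
  Word 8: 'dot' -> MATCH
Total matches: 3

3


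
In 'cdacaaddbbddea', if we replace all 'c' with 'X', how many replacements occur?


re.sub('c', 'X', text) replaces every occurrence of 'c' with 'X'.
Text: 'cdacaaddbbddea'
Scanning for 'c':
  pos 0: 'c' -> replacement #1
  pos 3: 'c' -> replacement #2
Total replacements: 2

2


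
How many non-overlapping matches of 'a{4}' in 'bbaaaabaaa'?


Pattern 'a{4}' matches exactly 4 consecutive a's (greedy, non-overlapping).
String: 'bbaaaabaaa'
Scanning for runs of a's:
  Run at pos 2: 'aaaa' (length 4) -> 1 match(es)
  Run at pos 7: 'aaa' (length 3) -> 0 match(es)
Matches found: ['aaaa']
Total: 1

1


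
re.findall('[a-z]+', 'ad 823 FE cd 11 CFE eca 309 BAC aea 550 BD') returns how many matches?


Pattern '[a-z]+' finds one or more lowercase letters.
Text: 'ad 823 FE cd 11 CFE eca 309 BAC aea 550 BD'
Scanning for matches:
  Match 1: 'ad'
  Match 2: 'cd'
  Match 3: 'eca'
  Match 4: 'aea'
Total matches: 4

4


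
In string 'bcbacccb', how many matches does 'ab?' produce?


Pattern 'ab?' matches 'a' optionally followed by 'b'.
String: 'bcbacccb'
Scanning left to right for 'a' then checking next char:
  Match 1: 'a' (a not followed by b)
Total matches: 1

1


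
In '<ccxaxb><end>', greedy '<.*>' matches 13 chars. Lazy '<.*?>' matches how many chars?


Greedy '<.*>' tries to match as MUCH as possible.
Lazy '<.*?>' tries to match as LITTLE as possible.

String: '<ccxaxb><end>'
Greedy '<.*>' starts at first '<' and extends to the LAST '>': '<ccxaxb><end>' (13 chars)
Lazy '<.*?>' starts at first '<' and stops at the FIRST '>': '<ccxaxb>' (8 chars)

8


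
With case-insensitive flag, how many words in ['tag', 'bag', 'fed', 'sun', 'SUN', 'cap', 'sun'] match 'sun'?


Case-insensitive matching: compare each word's lowercase form to 'sun'.
  'tag' -> lower='tag' -> no
  'bag' -> lower='bag' -> no
  'fed' -> lower='fed' -> no
  'sun' -> lower='sun' -> MATCH
  'SUN' -> lower='sun' -> MATCH
  'cap' -> lower='cap' -> no
  'sun' -> lower='sun' -> MATCH
Matches: ['sun', 'SUN', 'sun']
Count: 3

3


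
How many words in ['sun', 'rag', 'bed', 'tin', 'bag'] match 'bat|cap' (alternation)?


Alternation 'bat|cap' matches either 'bat' or 'cap'.
Checking each word:
  'sun' -> no
  'rag' -> no
  'bed' -> no
  'tin' -> no
  'bag' -> no
Matches: []
Count: 0

0


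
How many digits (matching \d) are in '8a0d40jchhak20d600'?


\d matches any digit 0-9.
Scanning '8a0d40jchhak20d600':
  pos 0: '8' -> DIGIT
  pos 2: '0' -> DIGIT
  pos 4: '4' -> DIGIT
  pos 5: '0' -> DIGIT
  pos 12: '2' -> DIGIT
  pos 13: '0' -> DIGIT
  pos 15: '6' -> DIGIT
  pos 16: '0' -> DIGIT
  pos 17: '0' -> DIGIT
Digits found: ['8', '0', '4', '0', '2', '0', '6', '0', '0']
Total: 9

9


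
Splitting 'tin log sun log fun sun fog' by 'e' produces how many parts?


Splitting by 'e' breaks the string at each occurrence of the separator.
Text: 'tin log sun log fun sun fog'
Parts after split:
  Part 1: 'tin log sun log fun sun fog'
Total parts: 1

1


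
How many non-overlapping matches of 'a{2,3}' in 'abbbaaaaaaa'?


Pattern 'a{2,3}' matches between 2 and 3 consecutive a's (greedy).
String: 'abbbaaaaaaa'
Finding runs of a's and applying greedy matching:
  Run at pos 0: 'a' (length 1)
  Run at pos 4: 'aaaaaaa' (length 7)
Matches: ['aaa', 'aaa']
Count: 2

2


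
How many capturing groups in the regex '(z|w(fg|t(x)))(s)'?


To count capturing groups, count each '(' that starts a group.
Pattern: '(z|w(fg|t(x)))(s)'
Walking through the pattern:
  Position 0: '(' -> group #1
  Position 4: '(' -> group #2
  Position 9: '(' -> group #3
  Position 14: '(' -> group #4
Total capturing groups: 4

4


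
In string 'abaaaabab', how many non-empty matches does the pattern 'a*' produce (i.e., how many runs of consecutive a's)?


Pattern 'a*' matches zero or more a's. We want non-empty runs of consecutive a's.
String: 'abaaaabab'
Walking through the string to find runs of a's:
  Run 1: positions 0-0 -> 'a'
  Run 2: positions 2-5 -> 'aaaa'
  Run 3: positions 7-7 -> 'a'
Non-empty runs found: ['a', 'aaaa', 'a']
Count: 3

3


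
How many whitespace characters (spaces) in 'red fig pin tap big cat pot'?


\s matches whitespace characters (spaces, tabs, etc.).
Text: 'red fig pin tap big cat pot'
This text has 7 words separated by spaces.
Number of spaces = number of words - 1 = 7 - 1 = 6

6


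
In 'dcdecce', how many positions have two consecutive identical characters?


Looking for consecutive identical characters in 'dcdecce':
  pos 0-1: 'd' vs 'c' -> different
  pos 1-2: 'c' vs 'd' -> different
  pos 2-3: 'd' vs 'e' -> different
  pos 3-4: 'e' vs 'c' -> different
  pos 4-5: 'c' vs 'c' -> MATCH ('cc')
  pos 5-6: 'c' vs 'e' -> different
Consecutive identical pairs: ['cc']
Count: 1

1


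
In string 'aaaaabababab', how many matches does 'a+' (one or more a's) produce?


Pattern 'a+' matches one or more consecutive a's.
String: 'aaaaabababab'
Scanning for runs of a:
  Match 1: 'aaaaa' (length 5)
  Match 2: 'a' (length 1)
  Match 3: 'a' (length 1)
  Match 4: 'a' (length 1)
Total matches: 4

4


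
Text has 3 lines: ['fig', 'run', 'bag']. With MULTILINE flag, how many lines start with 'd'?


With MULTILINE flag, ^ matches the start of each line.
Lines: ['fig', 'run', 'bag']
Checking which lines start with 'd':
  Line 1: 'fig' -> no
  Line 2: 'run' -> no
  Line 3: 'bag' -> no
Matching lines: []
Count: 0

0


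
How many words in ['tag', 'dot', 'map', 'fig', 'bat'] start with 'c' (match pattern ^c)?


Pattern ^c anchors to start of word. Check which words begin with 'c':
  'tag' -> no
  'dot' -> no
  'map' -> no
  'fig' -> no
  'bat' -> no
Matching words: []
Count: 0

0


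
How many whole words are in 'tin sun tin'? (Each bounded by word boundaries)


Word boundaries (\b) mark the start/end of each word.
Text: 'tin sun tin'
Splitting by whitespace:
  Word 1: 'tin'
  Word 2: 'sun'
  Word 3: 'tin'
Total whole words: 3

3


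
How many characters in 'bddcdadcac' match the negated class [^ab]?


Negated class [^ab] matches any char NOT in {a, b}
Scanning 'bddcdadcac':
  pos 0: 'b' -> no (excluded)
  pos 1: 'd' -> MATCH
  pos 2: 'd' -> MATCH
  pos 3: 'c' -> MATCH
  pos 4: 'd' -> MATCH
  pos 5: 'a' -> no (excluded)
  pos 6: 'd' -> MATCH
  pos 7: 'c' -> MATCH
  pos 8: 'a' -> no (excluded)
  pos 9: 'c' -> MATCH
Total matches: 7

7


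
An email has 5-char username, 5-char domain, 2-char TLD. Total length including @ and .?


An email address has format: username@domain.tld
Username length: 5
'@' character: 1
Domain length: 5
'.' character: 1
TLD length: 2
Total = 5 + 1 + 5 + 1 + 2 = 14

14


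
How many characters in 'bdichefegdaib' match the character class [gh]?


Character class [gh] matches any of: {g, h}
Scanning string 'bdichefegdaib' character by character:
  pos 0: 'b' -> no
  pos 1: 'd' -> no
  pos 2: 'i' -> no
  pos 3: 'c' -> no
  pos 4: 'h' -> MATCH
  pos 5: 'e' -> no
  pos 6: 'f' -> no
  pos 7: 'e' -> no
  pos 8: 'g' -> MATCH
  pos 9: 'd' -> no
  pos 10: 'a' -> no
  pos 11: 'i' -> no
  pos 12: 'b' -> no
Total matches: 2

2


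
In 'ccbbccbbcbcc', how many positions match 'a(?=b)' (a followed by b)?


Lookahead 'a(?=b)' matches 'a' only when followed by 'b'.
String: 'ccbbccbbcbcc'
Checking each position where char is 'a':
Matching positions: []
Count: 0

0


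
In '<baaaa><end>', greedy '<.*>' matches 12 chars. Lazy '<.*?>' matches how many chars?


Greedy '<.*>' tries to match as MUCH as possible.
Lazy '<.*?>' tries to match as LITTLE as possible.

String: '<baaaa><end>'
Greedy '<.*>' starts at first '<' and extends to the LAST '>': '<baaaa><end>' (12 chars)
Lazy '<.*?>' starts at first '<' and stops at the FIRST '>': '<baaaa>' (7 chars)

7


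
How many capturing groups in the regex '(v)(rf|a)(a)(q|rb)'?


To count capturing groups, count each '(' that starts a group.
Pattern: '(v)(rf|a)(a)(q|rb)'
Walking through the pattern:
  Position 0: '(' -> group #1
  Position 3: '(' -> group #2
  Position 9: '(' -> group #3
  Position 12: '(' -> group #4
Total capturing groups: 4

4


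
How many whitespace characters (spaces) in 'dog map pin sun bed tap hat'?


\s matches whitespace characters (spaces, tabs, etc.).
Text: 'dog map pin sun bed tap hat'
This text has 7 words separated by spaces.
Number of spaces = number of words - 1 = 7 - 1 = 6

6


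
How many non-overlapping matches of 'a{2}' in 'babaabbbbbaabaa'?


Pattern 'a{2}' matches exactly 2 consecutive a's (greedy, non-overlapping).
String: 'babaabbbbbaabaa'
Scanning for runs of a's:
  Run at pos 1: 'a' (length 1) -> 0 match(es)
  Run at pos 3: 'aa' (length 2) -> 1 match(es)
  Run at pos 10: 'aa' (length 2) -> 1 match(es)
  Run at pos 13: 'aa' (length 2) -> 1 match(es)
Matches found: ['aa', 'aa', 'aa']
Total: 3

3


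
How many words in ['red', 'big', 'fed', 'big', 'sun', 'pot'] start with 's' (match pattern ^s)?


Pattern ^s anchors to start of word. Check which words begin with 's':
  'red' -> no
  'big' -> no
  'fed' -> no
  'big' -> no
  'sun' -> MATCH (starts with 's')
  'pot' -> no
Matching words: ['sun']
Count: 1

1


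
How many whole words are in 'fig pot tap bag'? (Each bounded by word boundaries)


Word boundaries (\b) mark the start/end of each word.
Text: 'fig pot tap bag'
Splitting by whitespace:
  Word 1: 'fig'
  Word 2: 'pot'
  Word 3: 'tap'
  Word 4: 'bag'
Total whole words: 4

4


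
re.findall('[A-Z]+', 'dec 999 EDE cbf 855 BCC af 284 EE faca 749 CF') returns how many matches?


Pattern '[A-Z]+' finds one or more uppercase letters.
Text: 'dec 999 EDE cbf 855 BCC af 284 EE faca 749 CF'
Scanning for matches:
  Match 1: 'EDE'
  Match 2: 'BCC'
  Match 3: 'EE'
  Match 4: 'CF'
Total matches: 4

4


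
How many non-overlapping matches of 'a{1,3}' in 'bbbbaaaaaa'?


Pattern 'a{1,3}' matches between 1 and 3 consecutive a's (greedy).
String: 'bbbbaaaaaa'
Finding runs of a's and applying greedy matching:
  Run at pos 4: 'aaaaaa' (length 6)
Matches: ['aaa', 'aaa']
Count: 2

2


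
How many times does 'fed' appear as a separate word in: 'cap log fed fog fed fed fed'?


Scanning each word for exact match 'fed':
  Word 1: 'cap' -> no
  Word 2: 'log' -> no
  Word 3: 'fed' -> MATCH
  Word 4: 'fog' -> no
  Word 5: 'fed' -> MATCH
  Word 6: 'fed' -> MATCH
  Word 7: 'fed' -> MATCH
Total matches: 4

4


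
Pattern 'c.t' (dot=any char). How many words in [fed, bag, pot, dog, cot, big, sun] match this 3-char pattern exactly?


Pattern 'c.t' means: starts with 'c', any single char, ends with 't'.
Checking each word (must be exactly 3 chars):
  'fed' (len=3): no
  'bag' (len=3): no
  'pot' (len=3): no
  'dog' (len=3): no
  'cot' (len=3): MATCH
  'big' (len=3): no
  'sun' (len=3): no
Matching words: ['cot']
Total: 1

1


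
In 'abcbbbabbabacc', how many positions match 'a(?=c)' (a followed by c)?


Lookahead 'a(?=c)' matches 'a' only when followed by 'c'.
String: 'abcbbbabbabacc'
Checking each position where char is 'a':
  pos 0: 'a' -> no (next='b')
  pos 6: 'a' -> no (next='b')
  pos 9: 'a' -> no (next='b')
  pos 11: 'a' -> MATCH (next='c')
Matching positions: [11]
Count: 1

1


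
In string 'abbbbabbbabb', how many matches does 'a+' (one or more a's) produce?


Pattern 'a+' matches one or more consecutive a's.
String: 'abbbbabbbabb'
Scanning for runs of a:
  Match 1: 'a' (length 1)
  Match 2: 'a' (length 1)
  Match 3: 'a' (length 1)
Total matches: 3

3


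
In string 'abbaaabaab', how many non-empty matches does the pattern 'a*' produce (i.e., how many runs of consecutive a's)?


Pattern 'a*' matches zero or more a's. We want non-empty runs of consecutive a's.
String: 'abbaaabaab'
Walking through the string to find runs of a's:
  Run 1: positions 0-0 -> 'a'
  Run 2: positions 3-5 -> 'aaa'
  Run 3: positions 7-8 -> 'aa'
Non-empty runs found: ['a', 'aaa', 'aa']
Count: 3

3


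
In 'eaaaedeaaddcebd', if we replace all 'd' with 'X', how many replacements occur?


re.sub('d', 'X', text) replaces every occurrence of 'd' with 'X'.
Text: 'eaaaedeaaddcebd'
Scanning for 'd':
  pos 5: 'd' -> replacement #1
  pos 9: 'd' -> replacement #2
  pos 10: 'd' -> replacement #3
  pos 14: 'd' -> replacement #4
Total replacements: 4

4


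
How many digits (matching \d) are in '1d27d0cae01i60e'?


\d matches any digit 0-9.
Scanning '1d27d0cae01i60e':
  pos 0: '1' -> DIGIT
  pos 2: '2' -> DIGIT
  pos 3: '7' -> DIGIT
  pos 5: '0' -> DIGIT
  pos 9: '0' -> DIGIT
  pos 10: '1' -> DIGIT
  pos 12: '6' -> DIGIT
  pos 13: '0' -> DIGIT
Digits found: ['1', '2', '7', '0', '0', '1', '6', '0']
Total: 8

8


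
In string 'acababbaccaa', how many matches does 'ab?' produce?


Pattern 'ab?' matches 'a' optionally followed by 'b'.
String: 'acababbaccaa'
Scanning left to right for 'a' then checking next char:
  Match 1: 'a' (a not followed by b)
  Match 2: 'ab' (a followed by b)
  Match 3: 'ab' (a followed by b)
  Match 4: 'a' (a not followed by b)
  Match 5: 'a' (a not followed by b)
  Match 6: 'a' (a not followed by b)
Total matches: 6

6


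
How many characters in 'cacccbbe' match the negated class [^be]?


Negated class [^be] matches any char NOT in {b, e}
Scanning 'cacccbbe':
  pos 0: 'c' -> MATCH
  pos 1: 'a' -> MATCH
  pos 2: 'c' -> MATCH
  pos 3: 'c' -> MATCH
  pos 4: 'c' -> MATCH
  pos 5: 'b' -> no (excluded)
  pos 6: 'b' -> no (excluded)
  pos 7: 'e' -> no (excluded)
Total matches: 5

5


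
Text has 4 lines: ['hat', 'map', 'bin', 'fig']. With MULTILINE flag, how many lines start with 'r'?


With MULTILINE flag, ^ matches the start of each line.
Lines: ['hat', 'map', 'bin', 'fig']
Checking which lines start with 'r':
  Line 1: 'hat' -> no
  Line 2: 'map' -> no
  Line 3: 'bin' -> no
  Line 4: 'fig' -> no
Matching lines: []
Count: 0

0


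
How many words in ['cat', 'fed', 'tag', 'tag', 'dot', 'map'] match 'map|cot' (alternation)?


Alternation 'map|cot' matches either 'map' or 'cot'.
Checking each word:
  'cat' -> no
  'fed' -> no
  'tag' -> no
  'tag' -> no
  'dot' -> no
  'map' -> MATCH
Matches: ['map']
Count: 1

1


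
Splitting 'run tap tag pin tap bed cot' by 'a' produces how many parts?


Splitting by 'a' breaks the string at each occurrence of the separator.
Text: 'run tap tag pin tap bed cot'
Parts after split:
  Part 1: 'run t'
  Part 2: 'p t'
  Part 3: 'g pin t'
  Part 4: 'p bed cot'
Total parts: 4

4


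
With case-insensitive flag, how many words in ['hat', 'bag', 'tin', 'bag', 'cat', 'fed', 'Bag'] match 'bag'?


Case-insensitive matching: compare each word's lowercase form to 'bag'.
  'hat' -> lower='hat' -> no
  'bag' -> lower='bag' -> MATCH
  'tin' -> lower='tin' -> no
  'bag' -> lower='bag' -> MATCH
  'cat' -> lower='cat' -> no
  'fed' -> lower='fed' -> no
  'Bag' -> lower='bag' -> MATCH
Matches: ['bag', 'bag', 'Bag']
Count: 3

3


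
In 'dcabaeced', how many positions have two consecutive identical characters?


Looking for consecutive identical characters in 'dcabaeced':
  pos 0-1: 'd' vs 'c' -> different
  pos 1-2: 'c' vs 'a' -> different
  pos 2-3: 'a' vs 'b' -> different
  pos 3-4: 'b' vs 'a' -> different
  pos 4-5: 'a' vs 'e' -> different
  pos 5-6: 'e' vs 'c' -> different
  pos 6-7: 'c' vs 'e' -> different
  pos 7-8: 'e' vs 'd' -> different
Consecutive identical pairs: []
Count: 0

0


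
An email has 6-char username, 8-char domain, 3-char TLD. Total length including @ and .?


An email address has format: username@domain.tld
Username length: 6
'@' character: 1
Domain length: 8
'.' character: 1
TLD length: 3
Total = 6 + 1 + 8 + 1 + 3 = 19

19


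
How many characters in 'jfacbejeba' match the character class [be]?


Character class [be] matches any of: {b, e}
Scanning string 'jfacbejeba' character by character:
  pos 0: 'j' -> no
  pos 1: 'f' -> no
  pos 2: 'a' -> no
  pos 3: 'c' -> no
  pos 4: 'b' -> MATCH
  pos 5: 'e' -> MATCH
  pos 6: 'j' -> no
  pos 7: 'e' -> MATCH
  pos 8: 'b' -> MATCH
  pos 9: 'a' -> no
Total matches: 4

4


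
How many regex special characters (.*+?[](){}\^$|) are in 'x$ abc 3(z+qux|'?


Regex special characters are: . * + ? [ ] ( ) { } \ ^ $ |
Scanning 'x$ abc 3(z+qux|':
  pos 1: '$' -> SPECIAL
  pos 8: '(' -> SPECIAL
  pos 10: '+' -> SPECIAL
  pos 14: '|' -> SPECIAL
Special chars found: ['$', '(', '+', '|']
Total: 4

4


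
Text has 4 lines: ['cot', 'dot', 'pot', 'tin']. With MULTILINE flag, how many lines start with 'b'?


With MULTILINE flag, ^ matches the start of each line.
Lines: ['cot', 'dot', 'pot', 'tin']
Checking which lines start with 'b':
  Line 1: 'cot' -> no
  Line 2: 'dot' -> no
  Line 3: 'pot' -> no
  Line 4: 'tin' -> no
Matching lines: []
Count: 0

0


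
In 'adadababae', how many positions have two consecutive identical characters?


Looking for consecutive identical characters in 'adadababae':
  pos 0-1: 'a' vs 'd' -> different
  pos 1-2: 'd' vs 'a' -> different
  pos 2-3: 'a' vs 'd' -> different
  pos 3-4: 'd' vs 'a' -> different
  pos 4-5: 'a' vs 'b' -> different
  pos 5-6: 'b' vs 'a' -> different
  pos 6-7: 'a' vs 'b' -> different
  pos 7-8: 'b' vs 'a' -> different
  pos 8-9: 'a' vs 'e' -> different
Consecutive identical pairs: []
Count: 0

0


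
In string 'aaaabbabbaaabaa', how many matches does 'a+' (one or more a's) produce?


Pattern 'a+' matches one or more consecutive a's.
String: 'aaaabbabbaaabaa'
Scanning for runs of a:
  Match 1: 'aaaa' (length 4)
  Match 2: 'a' (length 1)
  Match 3: 'aaa' (length 3)
  Match 4: 'aa' (length 2)
Total matches: 4

4


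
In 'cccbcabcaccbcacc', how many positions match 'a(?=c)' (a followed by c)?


Lookahead 'a(?=c)' matches 'a' only when followed by 'c'.
String: 'cccbcabcaccbcacc'
Checking each position where char is 'a':
  pos 5: 'a' -> no (next='b')
  pos 8: 'a' -> MATCH (next='c')
  pos 13: 'a' -> MATCH (next='c')
Matching positions: [8, 13]
Count: 2

2


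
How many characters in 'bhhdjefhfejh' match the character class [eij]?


Character class [eij] matches any of: {e, i, j}
Scanning string 'bhhdjefhfejh' character by character:
  pos 0: 'b' -> no
  pos 1: 'h' -> no
  pos 2: 'h' -> no
  pos 3: 'd' -> no
  pos 4: 'j' -> MATCH
  pos 5: 'e' -> MATCH
  pos 6: 'f' -> no
  pos 7: 'h' -> no
  pos 8: 'f' -> no
  pos 9: 'e' -> MATCH
  pos 10: 'j' -> MATCH
  pos 11: 'h' -> no
Total matches: 4

4


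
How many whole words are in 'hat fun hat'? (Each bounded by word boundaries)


Word boundaries (\b) mark the start/end of each word.
Text: 'hat fun hat'
Splitting by whitespace:
  Word 1: 'hat'
  Word 2: 'fun'
  Word 3: 'hat'
Total whole words: 3

3


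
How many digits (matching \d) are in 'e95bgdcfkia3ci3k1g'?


\d matches any digit 0-9.
Scanning 'e95bgdcfkia3ci3k1g':
  pos 1: '9' -> DIGIT
  pos 2: '5' -> DIGIT
  pos 11: '3' -> DIGIT
  pos 14: '3' -> DIGIT
  pos 16: '1' -> DIGIT
Digits found: ['9', '5', '3', '3', '1']
Total: 5

5


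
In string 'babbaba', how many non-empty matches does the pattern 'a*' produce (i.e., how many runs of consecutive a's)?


Pattern 'a*' matches zero or more a's. We want non-empty runs of consecutive a's.
String: 'babbaba'
Walking through the string to find runs of a's:
  Run 1: positions 1-1 -> 'a'
  Run 2: positions 4-4 -> 'a'
  Run 3: positions 6-6 -> 'a'
Non-empty runs found: ['a', 'a', 'a']
Count: 3

3


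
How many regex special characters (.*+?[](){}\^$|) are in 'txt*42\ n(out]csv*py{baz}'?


Regex special characters are: . * + ? [ ] ( ) { } \ ^ $ |
Scanning 'txt*42\ n(out]csv*py{baz}':
  pos 3: '*' -> SPECIAL
  pos 6: '\' -> SPECIAL
  pos 9: '(' -> SPECIAL
  pos 13: ']' -> SPECIAL
  pos 17: '*' -> SPECIAL
  pos 20: '{' -> SPECIAL
  pos 24: '}' -> SPECIAL
Special chars found: ['*', '\\', '(', ']', '*', '{', '}']
Total: 7

7


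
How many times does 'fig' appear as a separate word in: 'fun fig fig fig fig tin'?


Scanning each word for exact match 'fig':
  Word 1: 'fun' -> no
  Word 2: 'fig' -> MATCH
  Word 3: 'fig' -> MATCH
  Word 4: 'fig' -> MATCH
  Word 5: 'fig' -> MATCH
  Word 6: 'tin' -> no
Total matches: 4

4


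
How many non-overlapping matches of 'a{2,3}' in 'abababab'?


Pattern 'a{2,3}' matches between 2 and 3 consecutive a's (greedy).
String: 'abababab'
Finding runs of a's and applying greedy matching:
  Run at pos 0: 'a' (length 1)
  Run at pos 2: 'a' (length 1)
  Run at pos 4: 'a' (length 1)
  Run at pos 6: 'a' (length 1)
Matches: []
Count: 0

0


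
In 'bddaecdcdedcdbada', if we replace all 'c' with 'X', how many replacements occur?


re.sub('c', 'X', text) replaces every occurrence of 'c' with 'X'.
Text: 'bddaecdcdedcdbada'
Scanning for 'c':
  pos 5: 'c' -> replacement #1
  pos 7: 'c' -> replacement #2
  pos 11: 'c' -> replacement #3
Total replacements: 3

3
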